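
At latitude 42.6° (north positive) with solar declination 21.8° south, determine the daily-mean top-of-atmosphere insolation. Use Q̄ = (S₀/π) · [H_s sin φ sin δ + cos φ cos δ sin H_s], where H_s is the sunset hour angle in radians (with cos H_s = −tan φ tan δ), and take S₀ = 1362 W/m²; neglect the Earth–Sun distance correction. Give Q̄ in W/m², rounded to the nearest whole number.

145 W/m²

cos H_s = −tan(42.6°) · tan(-21.8°) = 0.3678, so H_s = arccos(0.3678) = 68.42°. In radians, H_s = 1.1942.
H_s sin φ sin δ = 1.1942 × 0.6769 × -0.3714 = -0.3002.
cos φ cos δ sin H_s = 0.7361 × 0.9285 × 0.9299 = 0.6356.
Q̄ = (1362/π) × (-0.3002 + 0.6356) = 433.54 × 0.3354 = 145.41 W/m².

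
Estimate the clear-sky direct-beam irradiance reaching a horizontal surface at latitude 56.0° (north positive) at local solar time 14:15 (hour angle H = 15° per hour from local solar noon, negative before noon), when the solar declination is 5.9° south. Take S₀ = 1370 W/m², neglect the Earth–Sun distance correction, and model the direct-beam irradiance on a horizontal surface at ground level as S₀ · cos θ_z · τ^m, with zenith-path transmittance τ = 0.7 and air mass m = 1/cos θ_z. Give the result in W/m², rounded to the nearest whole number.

Hour angle H = 15° × (14.25 − 12) = 33.75°.
cos θ_z = sin(56.0°) sin(-5.9°) + cos(56.0°) cos(-5.9°) cos(33.75°) = -0.0852 + 0.4625 = 0.3773.
Air mass m = 1/cos θ_z = 1/0.3773 = 2.650; τ^m = 0.7^2.650 = 0.3886.
Surface direct beam = 1370 × 0.3773 × 0.3886 = 200.87 W/m².

201 W/m²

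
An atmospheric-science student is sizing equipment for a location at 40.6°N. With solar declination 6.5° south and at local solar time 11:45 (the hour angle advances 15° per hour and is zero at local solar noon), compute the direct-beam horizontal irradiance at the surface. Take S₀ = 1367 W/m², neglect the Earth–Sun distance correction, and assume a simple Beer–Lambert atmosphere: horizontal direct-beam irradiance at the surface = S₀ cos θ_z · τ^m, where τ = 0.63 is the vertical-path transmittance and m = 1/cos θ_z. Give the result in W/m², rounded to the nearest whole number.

470 W/m²

Hour angle H = 15° × (11.75 − 12) = -3.75°.
cos θ_z = sin(40.6°) sin(-6.5°) + cos(40.6°) cos(-6.5°) cos(-3.75°) = -0.0737 + 0.7528 = 0.6791.
Air mass m = 1/cos θ_z = 1/0.6791 = 1.473; τ^m = 0.63^1.473 = 0.5063.
Surface direct beam = 1367 × 0.6791 × 0.5063 = 470.01 W/m².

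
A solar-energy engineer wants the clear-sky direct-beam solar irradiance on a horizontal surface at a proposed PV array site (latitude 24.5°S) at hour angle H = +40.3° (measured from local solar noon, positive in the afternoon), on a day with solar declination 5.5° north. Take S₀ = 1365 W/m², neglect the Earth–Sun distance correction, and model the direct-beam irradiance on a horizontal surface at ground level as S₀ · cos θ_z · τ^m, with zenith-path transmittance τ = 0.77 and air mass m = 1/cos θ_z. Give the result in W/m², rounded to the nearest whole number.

595 W/m²

With φ = -24.5°, δ = 5.5°, H = 40.30°: sin φ sin δ = -0.0397, cos φ cos δ cos H = 0.6908, so cos θ_z = 0.6511.
Air mass m = 1/cos θ_z = 1/0.6511 = 1.536; τ^m = 0.77^1.536 = 0.6693.
Surface direct beam = 1365 × 0.6511 × 0.6693 = 594.84 W/m².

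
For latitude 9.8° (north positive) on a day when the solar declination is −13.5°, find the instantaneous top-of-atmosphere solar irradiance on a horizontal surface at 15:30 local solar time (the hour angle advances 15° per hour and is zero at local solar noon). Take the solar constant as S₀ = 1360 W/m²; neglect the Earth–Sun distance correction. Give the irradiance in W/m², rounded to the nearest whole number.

Hour angle H = 15° × (15.5 − 12) = 52.50°.
cos θ_z = sin φ sin δ + cos φ cos δ cos H = (0.1702)(-0.2334) + (0.9854)(0.9724)(0.6088) = 0.5436.
Top-of-atmosphere irradiance = S₀ cos θ_z = 1360 × 0.5436 = 739.30 W/m².

739 W/m²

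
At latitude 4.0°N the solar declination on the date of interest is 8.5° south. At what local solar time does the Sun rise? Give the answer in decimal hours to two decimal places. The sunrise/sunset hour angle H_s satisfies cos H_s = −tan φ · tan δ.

cos H_s = −tan(4.0°) · tan(-8.5°) = 0.0105, so H_s = arccos(0.0105) = 89.40°.
Sunrise is at 12 − H_s/15 = 12 − 5.960 = 6.040 h local solar time.

6.04 h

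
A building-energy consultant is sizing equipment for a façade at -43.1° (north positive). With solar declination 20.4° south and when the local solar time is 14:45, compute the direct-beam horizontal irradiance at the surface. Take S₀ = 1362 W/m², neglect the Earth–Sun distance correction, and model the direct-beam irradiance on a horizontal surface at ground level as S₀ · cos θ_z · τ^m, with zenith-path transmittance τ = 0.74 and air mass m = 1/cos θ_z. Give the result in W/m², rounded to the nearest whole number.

687 W/m²

Hour angle H = 15° × (14.75 − 12) = 41.25°.
cos θ_z = sin φ sin δ + cos φ cos δ cos H = (-0.6833)(-0.3486) + (0.7302)(0.9373)(0.7518) = 0.7527.
Air mass m = 1/cos θ_z = 1/0.7527 = 1.329; τ^m = 0.74^1.329 = 0.6702.
Surface direct beam = 1362 × 0.7527 × 0.6702 = 687.07 W/m².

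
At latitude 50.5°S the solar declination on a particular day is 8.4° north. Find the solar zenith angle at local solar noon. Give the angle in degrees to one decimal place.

58.9°

At local solar noon the hour angle is zero, so the zenith angle is |φ − δ| = |-50.5° − (8.4°)| = 58.9°.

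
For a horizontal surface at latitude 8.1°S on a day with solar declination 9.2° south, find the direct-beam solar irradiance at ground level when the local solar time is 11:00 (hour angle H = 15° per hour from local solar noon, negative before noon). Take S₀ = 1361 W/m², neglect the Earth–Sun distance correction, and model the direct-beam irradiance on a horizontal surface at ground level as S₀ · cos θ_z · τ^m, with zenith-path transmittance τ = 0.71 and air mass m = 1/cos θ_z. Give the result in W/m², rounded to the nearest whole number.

Hour angle H = 15° × (11 − 12) = -15.00°.
With φ = -8.1°, δ = -9.2°, H = -15.00°: sin φ sin δ = 0.0225, cos φ cos δ cos H = 0.9440, so cos θ_z = 0.9665.
Air mass m = 1/cos θ_z = 1/0.9665 = 1.035; τ^m = 0.71^1.035 = 0.7015.
Surface direct beam = 1361 × 0.9665 × 0.7015 = 922.76 W/m².

923 W/m²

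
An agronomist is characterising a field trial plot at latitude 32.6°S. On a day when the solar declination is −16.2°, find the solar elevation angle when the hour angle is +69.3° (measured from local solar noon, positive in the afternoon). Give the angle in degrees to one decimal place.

25.9°

cos θ_z = sin φ sin δ + cos φ cos δ cos H = (-0.5388)(-0.2790) + (0.8425)(0.9603)(0.3535) = 0.4363.
θ_z = arccos(0.4363) = 64.13°, so the elevation is 90° − 64.13° = 25.87°.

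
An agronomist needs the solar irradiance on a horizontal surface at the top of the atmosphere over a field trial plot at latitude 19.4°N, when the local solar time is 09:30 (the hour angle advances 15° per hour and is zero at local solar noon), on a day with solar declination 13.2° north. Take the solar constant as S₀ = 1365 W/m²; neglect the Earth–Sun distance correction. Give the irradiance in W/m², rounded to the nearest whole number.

Hour angle H = 15° × (9.5 − 12) = -37.50°.
cos θ_z = sin φ sin δ + cos φ cos δ cos H = (0.3322)(0.2284) + (0.9432)(0.9736)(0.7934) = 0.8045.
Top-of-atmosphere irradiance = S₀ cos θ_z = 1365 × 0.8045 = 1098.14 W/m².

1098 W/m²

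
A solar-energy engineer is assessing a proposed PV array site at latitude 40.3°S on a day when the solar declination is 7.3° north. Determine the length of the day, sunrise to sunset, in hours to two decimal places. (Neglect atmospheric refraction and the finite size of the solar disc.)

11.17 hours

The sunset hour angle satisfies cos H_s = −tan φ tan δ = 0.1086, giving H_s = 83.77°.
Day length = 2 H_s / 15° h⁻¹ = 167.54° / 15 = 11.169 h.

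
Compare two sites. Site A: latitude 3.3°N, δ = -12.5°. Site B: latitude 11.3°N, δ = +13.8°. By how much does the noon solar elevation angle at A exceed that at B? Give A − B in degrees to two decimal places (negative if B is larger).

A: 90° − |3.3 − (-12.5)| = 74.20°.
B: 90° − |11.3 − (13.8)| = 87.50°.
A − B = 74.20 − 87.50 = -13.30°.

-13.30°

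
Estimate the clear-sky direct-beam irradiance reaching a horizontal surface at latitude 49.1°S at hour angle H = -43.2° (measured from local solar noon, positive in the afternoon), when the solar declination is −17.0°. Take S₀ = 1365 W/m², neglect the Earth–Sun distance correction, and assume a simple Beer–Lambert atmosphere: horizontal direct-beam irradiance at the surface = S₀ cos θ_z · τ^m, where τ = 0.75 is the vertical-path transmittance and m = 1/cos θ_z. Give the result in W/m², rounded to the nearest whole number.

cos θ_z = sin(-49.1°) sin(-17.0°) + cos(-49.1°) cos(-17.0°) cos(-43.20°) = 0.2210 + 0.4564 = 0.6774.
Air mass m = 1/cos θ_z = 1/0.6774 = 1.476; τ^m = 0.75^1.476 = 0.6540.
Surface direct beam = 1365 × 0.6774 × 0.6540 = 604.72 W/m².

605 W/m²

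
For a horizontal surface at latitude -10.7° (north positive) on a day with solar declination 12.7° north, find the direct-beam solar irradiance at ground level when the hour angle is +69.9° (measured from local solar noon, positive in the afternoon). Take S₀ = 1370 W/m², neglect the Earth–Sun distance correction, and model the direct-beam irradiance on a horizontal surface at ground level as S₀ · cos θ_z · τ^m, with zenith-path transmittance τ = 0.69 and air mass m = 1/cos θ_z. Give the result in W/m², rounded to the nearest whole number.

With φ = -10.7°, δ = 12.7°, H = 69.90°: sin φ sin δ = -0.0408, cos φ cos δ cos H = 0.3294, so cos θ_z = 0.2886.
Air mass m = 1/cos θ_z = 1/0.2886 = 3.465; τ^m = 0.69^3.465 = 0.2764.
Surface direct beam = 1370 × 0.2886 × 0.2764 = 109.28 W/m².

109 W/m²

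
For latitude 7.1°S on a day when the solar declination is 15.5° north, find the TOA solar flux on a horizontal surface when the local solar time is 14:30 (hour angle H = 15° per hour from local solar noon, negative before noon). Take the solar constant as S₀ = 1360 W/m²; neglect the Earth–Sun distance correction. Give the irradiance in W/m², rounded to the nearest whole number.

987 W/m²

Hour angle H = 15° × (14.5 − 12) = 37.50°.
With φ = -7.1°, δ = 15.5°, H = 37.50°: sin φ sin δ = -0.0330, cos φ cos δ cos H = 0.7586, so cos θ_z = 0.7256.
Top-of-atmosphere irradiance = S₀ cos θ_z = 1360 × 0.7256 = 986.82 W/m².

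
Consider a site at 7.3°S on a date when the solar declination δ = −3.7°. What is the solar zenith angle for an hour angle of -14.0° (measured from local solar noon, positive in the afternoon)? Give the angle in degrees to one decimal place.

cos θ_z = sin φ sin δ + cos φ cos δ cos H = (-0.1271)(-0.0645) + (0.9919)(0.9979)(0.9703) = 0.9686.
θ_z = arccos(0.9686) = 14.40°.

14.4°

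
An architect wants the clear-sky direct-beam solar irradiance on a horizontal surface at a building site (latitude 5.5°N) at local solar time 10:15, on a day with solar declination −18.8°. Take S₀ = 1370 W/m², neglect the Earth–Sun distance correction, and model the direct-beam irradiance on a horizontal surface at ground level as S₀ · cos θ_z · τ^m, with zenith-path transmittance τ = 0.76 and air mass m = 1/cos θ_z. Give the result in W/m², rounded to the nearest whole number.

Hour angle H = 15° × (10.25 − 12) = -26.25°.
cos θ_z = sin(5.5°) sin(-18.8°) + cos(5.5°) cos(-18.8°) cos(-26.25°) = -0.0309 + 0.8451 = 0.8142.
Air mass m = 1/cos θ_z = 1/0.8142 = 1.228; τ^m = 0.76^1.228 = 0.7139.
Surface direct beam = 1370 × 0.8142 × 0.7139 = 796.32 W/m².

796 W/m²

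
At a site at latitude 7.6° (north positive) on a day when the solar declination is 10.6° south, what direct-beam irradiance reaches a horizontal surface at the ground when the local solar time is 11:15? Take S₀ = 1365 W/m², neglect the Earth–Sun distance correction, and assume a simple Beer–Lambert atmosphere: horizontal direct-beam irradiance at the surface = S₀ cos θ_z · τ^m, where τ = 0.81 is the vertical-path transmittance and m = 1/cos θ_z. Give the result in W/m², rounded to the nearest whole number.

Hour angle H = 15° × (11.25 − 12) = -11.25°.
cos θ_z = sin φ sin δ + cos φ cos δ cos H = (0.1323)(-0.1840) + (0.9912)(0.9829)(0.9808) = 0.9312.
Air mass m = 1/cos θ_z = 1/0.9312 = 1.074; τ^m = 0.81^1.074 = 0.7975.
Surface direct beam = 1365 × 0.9312 × 0.7975 = 1013.69 W/m².

1014 W/m²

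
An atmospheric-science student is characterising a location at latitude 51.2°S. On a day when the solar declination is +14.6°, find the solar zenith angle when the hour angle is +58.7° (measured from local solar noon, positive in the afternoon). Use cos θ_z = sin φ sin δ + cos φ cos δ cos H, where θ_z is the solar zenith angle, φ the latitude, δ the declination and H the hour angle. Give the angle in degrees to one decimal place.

83.2°

With φ = -51.2°, δ = 14.6°, H = 58.70°: sin φ sin δ = -0.1964, cos φ cos δ cos H = 0.3150, so cos θ_z = 0.1186.
θ_z = arccos(0.1186) = 83.19°.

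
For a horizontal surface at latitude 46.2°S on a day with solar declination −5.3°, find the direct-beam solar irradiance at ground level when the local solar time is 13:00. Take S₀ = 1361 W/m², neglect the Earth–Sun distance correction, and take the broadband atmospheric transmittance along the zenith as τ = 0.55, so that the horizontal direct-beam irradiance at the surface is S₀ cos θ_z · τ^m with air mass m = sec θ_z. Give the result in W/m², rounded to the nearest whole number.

Hour angle H = 15° × (13 − 12) = 15.00°.
With φ = -46.2°, δ = -5.3°, H = 15.00°: sin φ sin δ = 0.0667, cos φ cos δ cos H = 0.6657, so cos θ_z = 0.7324.
Air mass m = 1/cos θ_z = 1/0.7324 = 1.365; τ^m = 0.55^1.365 = 0.4422.
Surface direct beam = 1361 × 0.7324 × 0.4422 = 440.78 W/m².

441 W/m²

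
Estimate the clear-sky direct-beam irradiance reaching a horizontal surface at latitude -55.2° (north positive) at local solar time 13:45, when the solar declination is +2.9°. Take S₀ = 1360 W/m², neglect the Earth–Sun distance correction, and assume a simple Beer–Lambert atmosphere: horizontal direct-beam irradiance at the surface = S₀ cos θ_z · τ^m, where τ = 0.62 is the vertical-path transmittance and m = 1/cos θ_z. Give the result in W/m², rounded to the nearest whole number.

231 W/m²

Hour angle H = 15° × (13.75 − 12) = 26.25°.
With φ = -55.2°, δ = 2.9°, H = 26.25°: sin φ sin δ = -0.0415, cos φ cos δ cos H = 0.5112, so cos θ_z = 0.4697.
Air mass m = 1/cos θ_z = 1/0.4697 = 2.129; τ^m = 0.62^2.129 = 0.3614.
Surface direct beam = 1360 × 0.4697 × 0.3614 = 230.86 W/m².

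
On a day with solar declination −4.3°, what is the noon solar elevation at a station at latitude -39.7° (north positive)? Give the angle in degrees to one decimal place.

54.6°

At local solar noon the hour angle is zero, so the elevation is 90° − |φ − δ| = 90° − |-39.7° − (-4.3°)| = 90° − 35.4° = 54.6°.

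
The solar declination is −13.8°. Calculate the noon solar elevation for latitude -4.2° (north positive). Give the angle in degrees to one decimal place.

80.4°

At local solar noon the hour angle is zero, so the elevation is 90° − |φ − δ| = 90° − |-4.2° − (-13.8°)| = 90° − 9.6° = 80.4°.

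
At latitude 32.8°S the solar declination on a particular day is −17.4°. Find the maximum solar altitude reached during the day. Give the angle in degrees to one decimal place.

74.6°

At local solar noon the hour angle is zero, so the elevation is 90° − |φ − δ| = 90° − |-32.8° − (-17.4°)| = 90° − 15.4° = 74.6°.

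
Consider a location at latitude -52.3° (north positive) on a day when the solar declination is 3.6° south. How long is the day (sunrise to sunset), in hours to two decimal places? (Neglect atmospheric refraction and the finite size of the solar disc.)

12.62 hours

The sunset hour angle satisfies cos H_s = −tan φ tan δ = -0.0814, giving H_s = 94.67°.
Day length = 2 H_s / 15° h⁻¹ = 189.34° / 15 = 12.623 h.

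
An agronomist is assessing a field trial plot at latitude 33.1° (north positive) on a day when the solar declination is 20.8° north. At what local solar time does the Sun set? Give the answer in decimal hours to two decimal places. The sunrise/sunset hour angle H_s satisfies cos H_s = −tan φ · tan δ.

18.96 h

−tan φ tan δ = −(0.6519)(0.3799) = -0.2477; H_s = arccos(-0.2477) = 104.34°.
Sunset is at 12 + H_s/15 = 12 + 6.956 = 18.956 h local solar time.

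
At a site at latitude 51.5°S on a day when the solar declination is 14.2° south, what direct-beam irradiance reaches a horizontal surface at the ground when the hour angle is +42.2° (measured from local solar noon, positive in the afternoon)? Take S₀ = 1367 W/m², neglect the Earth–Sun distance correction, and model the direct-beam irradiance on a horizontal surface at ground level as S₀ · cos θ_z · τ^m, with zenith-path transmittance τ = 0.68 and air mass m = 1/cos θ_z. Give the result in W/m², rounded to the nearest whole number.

cos θ_z = sin(-51.5°) sin(-14.2°) + cos(-51.5°) cos(-14.2°) cos(42.20°) = 0.1920 + 0.4471 = 0.6391.
Air mass m = 1/cos θ_z = 1/0.6391 = 1.565; τ^m = 0.68^1.565 = 0.5469.
Surface direct beam = 1367 × 0.6391 × 0.5469 = 477.80 W/m².

478 W/m²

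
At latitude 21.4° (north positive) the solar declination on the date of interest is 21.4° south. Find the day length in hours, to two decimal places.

10.82 hours

cos H_s = −tan(21.4°) · tan(-21.4°) = 0.1536, so H_s = arccos(0.1536) = 81.16°.
Day length = 2 H_s / 15° h⁻¹ = 162.32° / 15 = 10.821 h.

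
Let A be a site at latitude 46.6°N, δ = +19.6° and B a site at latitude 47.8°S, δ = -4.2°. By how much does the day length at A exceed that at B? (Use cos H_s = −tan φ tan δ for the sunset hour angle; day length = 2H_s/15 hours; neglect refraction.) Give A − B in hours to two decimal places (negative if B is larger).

+2.33 h

A: H_s = arccos(−tan 46.6° · tan 19.6°) = 112.12°, so 2H_s/15 = 14.9493 h.
B: H_s = arccos(−tan -47.8° · tan -4.2°) = 94.65°, so 2H_s/15 = 12.6200 h.
A − B = 14.9493 − 12.6200 = 2.3293 h.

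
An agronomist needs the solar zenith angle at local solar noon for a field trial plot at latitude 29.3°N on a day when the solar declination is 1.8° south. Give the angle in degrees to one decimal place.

31.1°

At local solar noon the hour angle is zero, so the zenith angle is |φ − δ| = |29.3° − (-1.8°)| = 31.1°.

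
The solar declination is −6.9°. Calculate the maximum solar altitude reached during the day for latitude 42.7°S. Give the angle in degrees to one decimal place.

At local solar noon the hour angle is zero, so the elevation is 90° − |φ − δ| = 90° − |-42.7° − (-6.9°)| = 90° − 35.8° = 54.2°.

54.2°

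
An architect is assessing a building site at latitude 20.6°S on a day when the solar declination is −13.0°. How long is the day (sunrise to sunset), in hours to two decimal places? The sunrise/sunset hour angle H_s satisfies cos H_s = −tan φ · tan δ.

12.66 hours

−tan φ tan δ = −(-0.3759)(-0.2309) = -0.0868; H_s = arccos(-0.0868) = 94.98°.
Day length = 2 H_s / 15° h⁻¹ = 189.96° / 15 = 12.664 h.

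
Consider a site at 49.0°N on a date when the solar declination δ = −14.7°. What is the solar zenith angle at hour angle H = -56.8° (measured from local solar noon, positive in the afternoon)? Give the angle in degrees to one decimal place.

81.0°

cos θ_z = sin(49.0°) sin(-14.7°) + cos(49.0°) cos(-14.7°) cos(-56.80°) = -0.1915 + 0.3475 = 0.1560.
θ_z = arccos(0.1560) = 81.03°.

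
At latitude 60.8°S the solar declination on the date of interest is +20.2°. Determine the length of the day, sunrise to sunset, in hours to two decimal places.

The sunset hour angle satisfies cos H_s = −tan φ tan δ = 0.6583, giving H_s = 48.83°.
Day length = 2 H_s / 15° h⁻¹ = 97.66° / 15 = 6.511 h.

6.51 hours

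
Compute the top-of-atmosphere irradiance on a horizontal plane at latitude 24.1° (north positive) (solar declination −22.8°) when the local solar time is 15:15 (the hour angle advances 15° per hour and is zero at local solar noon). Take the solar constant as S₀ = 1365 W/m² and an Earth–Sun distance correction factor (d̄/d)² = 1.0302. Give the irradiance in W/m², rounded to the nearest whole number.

558 W/m²

Hour angle H = 15° × (15.25 − 12) = 48.75°.
cos θ_z = sin(24.1°) sin(-22.8°) + cos(24.1°) cos(-22.8°) cos(48.75°) = -0.1582 + 0.5548 = 0.3966.
Top-of-atmosphere irradiance = S₀ (d̄/d)² cos θ_z = 1365 × 1.0302 × 0.3966 = 557.71 W/m².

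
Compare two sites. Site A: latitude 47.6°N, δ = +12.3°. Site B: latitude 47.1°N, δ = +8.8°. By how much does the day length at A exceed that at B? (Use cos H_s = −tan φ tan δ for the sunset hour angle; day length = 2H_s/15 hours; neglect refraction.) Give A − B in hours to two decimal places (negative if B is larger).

A: H_s = arccos(−tan 47.6° · tan 12.3°) = 103.81°, so 2H_s/15 = 13.8413 h.
B: H_s = arccos(−tan 47.1° · tan 8.8°) = 99.59°, so 2H_s/15 = 13.2787 h.
A − B = 13.8413 − 13.2787 = 0.5626 h.

+0.56 h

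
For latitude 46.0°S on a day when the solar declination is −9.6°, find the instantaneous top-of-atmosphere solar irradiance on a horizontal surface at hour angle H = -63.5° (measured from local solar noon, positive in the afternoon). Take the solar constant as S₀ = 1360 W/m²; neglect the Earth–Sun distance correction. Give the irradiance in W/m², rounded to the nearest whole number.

579 W/m²

With φ = -46.0°, δ = -9.6°, H = -63.50°: sin φ sin δ = 0.1200, cos φ cos δ cos H = 0.3056, so cos θ_z = 0.4256.
Top-of-atmosphere irradiance = S₀ cos θ_z = 1360 × 0.4256 = 578.82 W/m².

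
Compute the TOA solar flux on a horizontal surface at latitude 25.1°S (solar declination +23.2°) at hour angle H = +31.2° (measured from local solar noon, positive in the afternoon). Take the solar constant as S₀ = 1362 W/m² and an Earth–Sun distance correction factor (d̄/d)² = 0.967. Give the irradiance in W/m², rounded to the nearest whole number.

718 W/m²

cos θ_z = sin φ sin δ + cos φ cos δ cos H = (-0.4242)(0.3939) + (0.9056)(0.9191)(0.8554) = 0.5449.
Top-of-atmosphere irradiance = S₀ (d̄/d)² cos θ_z = 1362 × 0.967 × 0.5449 = 717.66 W/m².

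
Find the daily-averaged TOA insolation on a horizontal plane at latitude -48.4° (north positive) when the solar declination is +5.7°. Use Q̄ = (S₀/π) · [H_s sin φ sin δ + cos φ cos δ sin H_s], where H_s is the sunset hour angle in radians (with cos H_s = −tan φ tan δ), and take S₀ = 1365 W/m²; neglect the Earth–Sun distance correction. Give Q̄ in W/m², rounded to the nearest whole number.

cos H_s = −tan(-48.4°) · tan(5.7°) = 0.1124, so H_s = arccos(0.1124) = 83.55°. In radians, H_s = 1.4582.
H_s sin φ sin δ = 1.4582 × -0.7478 × 0.0993 = -0.1083.
cos φ cos δ sin H_s = 0.6639 × 0.9951 × 0.9937 = 0.6565.
Q̄ = (1365/π) × (-0.1083 + 0.6565) = 434.49 × 0.5482 = 238.19 W/m².

238 W/m²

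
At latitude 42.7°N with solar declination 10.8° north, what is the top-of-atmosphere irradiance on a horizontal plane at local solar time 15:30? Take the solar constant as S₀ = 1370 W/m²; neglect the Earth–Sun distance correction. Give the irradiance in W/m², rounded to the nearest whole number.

776 W/m²

Hour angle H = 15° × (15.5 − 12) = 52.50°.
With φ = 42.7°, δ = 10.8°, H = 52.50°: sin φ sin δ = 0.1271, cos φ cos δ cos H = 0.4395, so cos θ_z = 0.5666.
Top-of-atmosphere irradiance = S₀ cos θ_z = 1370 × 0.5666 = 776.24 W/m².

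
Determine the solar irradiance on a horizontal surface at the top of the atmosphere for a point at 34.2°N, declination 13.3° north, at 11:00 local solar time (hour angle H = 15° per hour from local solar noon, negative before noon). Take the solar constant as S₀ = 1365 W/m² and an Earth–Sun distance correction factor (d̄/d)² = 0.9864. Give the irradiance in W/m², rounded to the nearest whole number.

1221 W/m²

Hour angle H = 15° × (11 − 12) = -15.00°.
cos θ_z = sin(34.2°) sin(13.3°) + cos(34.2°) cos(13.3°) cos(-15.00°) = 0.1293 + 0.7775 = 0.9068.
Top-of-atmosphere irradiance = S₀ (d̄/d)² cos θ_z = 1365 × 0.9864 × 0.9068 = 1220.95 W/m².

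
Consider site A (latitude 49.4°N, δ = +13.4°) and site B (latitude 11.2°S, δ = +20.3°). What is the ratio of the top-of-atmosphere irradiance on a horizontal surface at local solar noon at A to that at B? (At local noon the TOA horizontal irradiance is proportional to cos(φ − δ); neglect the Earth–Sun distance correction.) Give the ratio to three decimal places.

0.949

A: cos θ_z = cos(49.4° − (13.4°)) = 0.8090.
B: cos θ_z = cos(-11.2° − (20.3°)) = 0.8526.
Ratio A/B = 0.8090 / 0.8526 = 0.9489.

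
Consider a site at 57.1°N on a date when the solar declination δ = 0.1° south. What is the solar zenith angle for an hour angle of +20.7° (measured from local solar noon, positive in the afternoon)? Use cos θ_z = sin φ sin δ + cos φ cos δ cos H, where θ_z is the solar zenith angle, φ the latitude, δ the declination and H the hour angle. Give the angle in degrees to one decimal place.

59.6°

cos θ_z = sin(57.1°) sin(-0.1°) + cos(57.1°) cos(-0.1°) cos(20.70°) = -0.0015 + 0.5081 = 0.5066.
θ_z = arccos(0.5066) = 59.56°.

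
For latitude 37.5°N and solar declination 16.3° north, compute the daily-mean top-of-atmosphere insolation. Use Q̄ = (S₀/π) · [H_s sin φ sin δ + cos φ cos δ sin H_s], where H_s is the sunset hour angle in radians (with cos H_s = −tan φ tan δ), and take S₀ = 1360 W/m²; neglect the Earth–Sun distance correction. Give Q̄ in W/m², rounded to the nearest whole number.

cos H_s = −tan(37.5°) · tan(16.3°) = -0.2244, so H_s = arccos(-0.2244) = 102.97°. In radians, H_s = 1.7972.
H_s sin φ sin δ = 1.7972 × 0.6088 × 0.2807 = 0.3071.
cos φ cos δ sin H_s = 0.7934 × 0.9598 × 0.9745 = 0.7421.
Q̄ = (1360/π) × (0.3071 + 0.7421) = 432.90 × 1.0492 = 454.20 W/m².

454 W/m²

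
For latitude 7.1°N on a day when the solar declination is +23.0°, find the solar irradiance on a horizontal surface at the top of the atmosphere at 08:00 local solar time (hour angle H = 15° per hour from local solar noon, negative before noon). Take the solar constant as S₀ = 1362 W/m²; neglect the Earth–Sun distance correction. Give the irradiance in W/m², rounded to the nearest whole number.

Hour angle H = 15° × (8 − 12) = -60.00°.
cos θ_z = sin φ sin δ + cos φ cos δ cos H = (0.1236)(0.3907) + (0.9923)(0.9205)(0.5000) = 0.5050.
Top-of-atmosphere irradiance = S₀ cos θ_z = 1362 × 0.5050 = 687.81 W/m².

688 W/m²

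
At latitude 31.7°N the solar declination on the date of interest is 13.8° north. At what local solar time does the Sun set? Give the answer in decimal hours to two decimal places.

18.58 h

cos H_s = −tan(31.7°) · tan(13.8°) = -0.1517, so H_s = arccos(-0.1517) = 98.73°.
Sunset is at 12 + H_s/15 = 12 + 6.582 = 18.582 h local solar time.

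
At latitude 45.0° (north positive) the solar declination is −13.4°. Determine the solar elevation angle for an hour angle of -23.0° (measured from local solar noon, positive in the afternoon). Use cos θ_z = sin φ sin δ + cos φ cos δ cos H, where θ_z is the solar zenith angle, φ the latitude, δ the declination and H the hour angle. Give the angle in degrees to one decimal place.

cos θ_z = sin(45.0°) sin(-13.4°) + cos(45.0°) cos(-13.4°) cos(-23.00°) = -0.1639 + 0.6332 = 0.4693.
θ_z = arccos(0.4693) = 62.01°, so the elevation is 90° − 62.01° = 27.99°.

28.0°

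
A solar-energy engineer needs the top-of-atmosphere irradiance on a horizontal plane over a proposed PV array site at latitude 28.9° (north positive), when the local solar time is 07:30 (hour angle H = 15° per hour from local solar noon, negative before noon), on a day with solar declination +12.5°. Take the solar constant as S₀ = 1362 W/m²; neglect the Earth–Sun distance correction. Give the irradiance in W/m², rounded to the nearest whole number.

588 W/m²

Hour angle H = 15° × (7.5 − 12) = -67.50°.
cos θ_z = sin φ sin δ + cos φ cos δ cos H = (0.4833)(0.2164) + (0.8755)(0.9763)(0.3827) = 0.4317.
Top-of-atmosphere irradiance = S₀ cos θ_z = 1362 × 0.4317 = 587.98 W/m².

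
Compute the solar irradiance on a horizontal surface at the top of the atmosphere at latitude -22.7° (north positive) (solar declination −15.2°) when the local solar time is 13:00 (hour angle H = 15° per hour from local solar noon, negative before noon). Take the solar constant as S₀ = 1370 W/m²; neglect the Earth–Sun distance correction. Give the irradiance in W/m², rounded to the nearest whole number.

1317 W/m²

Hour angle H = 15° × (13 − 12) = 15.00°.
cos θ_z = sin(-22.7°) sin(-15.2°) + cos(-22.7°) cos(-15.2°) cos(15.00°) = 0.1012 + 0.8599 = 0.9611.
Top-of-atmosphere irradiance = S₀ cos θ_z = 1370 × 0.9611 = 1316.71 W/m².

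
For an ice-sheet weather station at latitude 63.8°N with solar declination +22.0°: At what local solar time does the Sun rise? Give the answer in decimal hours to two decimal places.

The sunset hour angle satisfies cos H_s = −tan φ tan δ = -0.8211, giving H_s = 145.20°.
Sunrise is at 12 − H_s/15 = 12 − 9.680 = 2.320 h local solar time.

2.32 h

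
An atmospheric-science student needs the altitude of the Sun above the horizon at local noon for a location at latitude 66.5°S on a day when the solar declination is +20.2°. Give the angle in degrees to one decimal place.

At local solar noon the hour angle is zero, so the elevation is 90° − |φ − δ| = 90° − |-66.5° − (20.2°)| = 90° − 86.7° = 3.3°.

3.3°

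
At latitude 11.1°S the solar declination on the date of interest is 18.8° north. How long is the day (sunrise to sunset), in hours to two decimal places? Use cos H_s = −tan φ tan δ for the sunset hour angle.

−tan φ tan δ = −(-0.1962)(0.3404) = 0.0668; H_s = arccos(0.0668) = 86.17°.
Day length = 2 H_s / 15° h⁻¹ = 172.34° / 15 = 11.489 h.

11.49 hours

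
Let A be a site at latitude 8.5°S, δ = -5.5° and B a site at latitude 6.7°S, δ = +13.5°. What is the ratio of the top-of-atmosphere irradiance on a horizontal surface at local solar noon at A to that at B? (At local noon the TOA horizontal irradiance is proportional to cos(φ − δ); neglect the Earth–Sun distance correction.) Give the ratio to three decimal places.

A: cos θ_z = cos(-8.5° − (-5.5°)) = 0.9986.
B: cos θ_z = cos(-6.7° − (13.5°)) = 0.9385.
Ratio A/B = 0.9986 / 0.9385 = 1.0640.

1.064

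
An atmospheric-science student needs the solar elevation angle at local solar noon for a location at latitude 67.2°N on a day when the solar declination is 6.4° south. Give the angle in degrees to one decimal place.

At local solar noon the hour angle is zero, so the elevation is 90° − |φ − δ| = 90° − |67.2° − (-6.4°)| = 90° − 73.6° = 16.4°.

16.4°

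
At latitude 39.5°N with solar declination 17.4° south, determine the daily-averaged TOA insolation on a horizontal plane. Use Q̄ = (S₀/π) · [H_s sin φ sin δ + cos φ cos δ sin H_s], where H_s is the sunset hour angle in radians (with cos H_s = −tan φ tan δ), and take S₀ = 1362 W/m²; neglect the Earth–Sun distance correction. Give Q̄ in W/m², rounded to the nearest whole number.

200 W/m²

−tan φ tan δ = −(0.8243)(-0.3134) = 0.2583; H_s = arccos(0.2583) = 75.03°. In radians, H_s = 1.3095.
H_s sin φ sin δ = 1.3095 × 0.6361 × -0.2990 = -0.2491.
cos φ cos δ sin H_s = 0.7716 × 0.9542 × 0.9661 = 0.7113.
Q̄ = (1362/π) × (-0.2491 + 0.7113) = 433.54 × 0.4622 = 200.38 W/m².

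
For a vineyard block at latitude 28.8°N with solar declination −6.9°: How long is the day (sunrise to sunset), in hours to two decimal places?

11.49 hours

−tan φ tan δ = −(0.5498)(-0.1210) = 0.0665; H_s = arccos(0.0665) = 86.19°.
Day length = 2 H_s / 15° h⁻¹ = 172.38° / 15 = 11.492 h.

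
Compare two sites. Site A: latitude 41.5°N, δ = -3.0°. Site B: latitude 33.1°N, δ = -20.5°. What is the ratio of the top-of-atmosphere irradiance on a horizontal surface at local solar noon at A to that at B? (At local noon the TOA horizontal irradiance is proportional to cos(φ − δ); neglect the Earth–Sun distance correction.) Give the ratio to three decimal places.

1.202

A: cos θ_z = cos(41.5° − (-3.0°)) = 0.7133.
B: cos θ_z = cos(33.1° − (-20.5°)) = 0.5934.
Ratio A/B = 0.7133 / 0.5934 = 1.2021.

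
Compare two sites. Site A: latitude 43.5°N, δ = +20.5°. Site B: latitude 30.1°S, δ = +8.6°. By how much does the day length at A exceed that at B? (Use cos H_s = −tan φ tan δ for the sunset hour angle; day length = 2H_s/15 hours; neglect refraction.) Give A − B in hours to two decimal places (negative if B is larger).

+3.44 h

A: H_s = arccos(−tan 43.5° · tan 20.5°) = 110.78°, so 2H_s/15 = 14.7707 h.
B: H_s = arccos(−tan -30.1° · tan 8.6°) = 84.97°, so 2H_s/15 = 11.3293 h.
A − B = 14.7707 − 11.3293 = 3.4414 h.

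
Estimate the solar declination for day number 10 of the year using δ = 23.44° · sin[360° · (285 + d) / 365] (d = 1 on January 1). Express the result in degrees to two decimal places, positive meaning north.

-21.89°

360 × (285 + 10) / 365 = 290.959°; sin(290.959°) = -0.9338.
δ = 23.44 × -0.9338 = -21.888° ≈ -21.89°.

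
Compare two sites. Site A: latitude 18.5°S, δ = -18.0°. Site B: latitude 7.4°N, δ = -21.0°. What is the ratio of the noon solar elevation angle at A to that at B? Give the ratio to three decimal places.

1.453

A: 90° − |-18.5 − (-18.0)| = 89.50°.
B: 90° − |7.4 − (-21.0)| = 61.60°.
Ratio A/B = 89.5000 / 61.6000 = 1.4529.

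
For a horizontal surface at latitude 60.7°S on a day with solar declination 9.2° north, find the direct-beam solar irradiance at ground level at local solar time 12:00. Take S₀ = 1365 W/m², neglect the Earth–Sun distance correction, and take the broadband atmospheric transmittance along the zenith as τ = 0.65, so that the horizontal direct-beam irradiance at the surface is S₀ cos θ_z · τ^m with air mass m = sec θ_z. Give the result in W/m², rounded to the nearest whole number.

Hour angle H = 15° × (12 − 12) = 0.00°.
cos θ_z = sin φ sin δ + cos φ cos δ cos H = (-0.8721)(0.1599) + (0.4894)(0.9871)(1.0000) = 0.3436.
Air mass m = 1/cos θ_z = 1/0.3436 = 2.910; τ^m = 0.65^2.910 = 0.2855.
Surface direct beam = 1365 × 0.3436 × 0.2855 = 133.90 W/m².

134 W/m²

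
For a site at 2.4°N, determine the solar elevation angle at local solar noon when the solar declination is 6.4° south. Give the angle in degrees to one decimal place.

81.2°

At local solar noon the hour angle is zero, so the elevation is 90° − |φ − δ| = 90° − |2.4° − (-6.4°)| = 90° − 8.8° = 81.2°.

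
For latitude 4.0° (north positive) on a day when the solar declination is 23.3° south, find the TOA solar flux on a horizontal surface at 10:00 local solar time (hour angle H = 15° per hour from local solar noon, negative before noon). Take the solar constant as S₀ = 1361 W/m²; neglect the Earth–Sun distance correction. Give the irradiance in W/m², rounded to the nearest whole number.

1042 W/m²

Hour angle H = 15° × (10 − 12) = -30.00°.
With φ = 4.0°, δ = -23.3°, H = -30.00°: sin φ sin δ = -0.0276, cos φ cos δ cos H = 0.7935, so cos θ_z = 0.7659.
Top-of-atmosphere irradiance = S₀ cos θ_z = 1361 × 0.7659 = 1042.39 W/m².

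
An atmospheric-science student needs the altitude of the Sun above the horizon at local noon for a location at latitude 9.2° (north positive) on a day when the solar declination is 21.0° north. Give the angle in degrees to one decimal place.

At local solar noon the hour angle is zero, so the elevation is 90° − |φ − δ| = 90° − |9.2° − (21.0°)| = 90° − 11.8° = 78.2°.

78.2°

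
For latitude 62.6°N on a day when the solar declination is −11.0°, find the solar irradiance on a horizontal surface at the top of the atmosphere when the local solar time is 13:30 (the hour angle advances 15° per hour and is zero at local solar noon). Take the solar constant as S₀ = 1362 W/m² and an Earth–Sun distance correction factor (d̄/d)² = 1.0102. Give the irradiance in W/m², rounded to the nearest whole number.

Hour angle H = 15° × (13.5 − 12) = 22.50°.
cos θ_z = sin φ sin δ + cos φ cos δ cos H = (0.8878)(-0.1908) + (0.4602)(0.9816)(0.9239) = 0.2480.
Top-of-atmosphere irradiance = S₀ (d̄/d)² cos θ_z = 1362 × 1.0102 × 0.2480 = 341.22 W/m².

341 W/m²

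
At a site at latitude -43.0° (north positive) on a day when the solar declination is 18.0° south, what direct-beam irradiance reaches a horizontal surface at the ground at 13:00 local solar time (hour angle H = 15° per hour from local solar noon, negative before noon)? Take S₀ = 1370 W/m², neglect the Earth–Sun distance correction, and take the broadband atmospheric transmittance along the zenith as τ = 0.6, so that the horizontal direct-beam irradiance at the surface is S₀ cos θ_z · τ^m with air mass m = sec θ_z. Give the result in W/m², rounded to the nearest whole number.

678 W/m²

Hour angle H = 15° × (13 − 12) = 15.00°.
cos θ_z = sin(-43.0°) sin(-18.0°) + cos(-43.0°) cos(-18.0°) cos(15.00°) = 0.2107 + 0.6719 = 0.8826.
Air mass m = 1/cos θ_z = 1/0.8826 = 1.133; τ^m = 0.6^1.133 = 0.5606.
Surface direct beam = 1370 × 0.8826 × 0.5606 = 677.86 W/m².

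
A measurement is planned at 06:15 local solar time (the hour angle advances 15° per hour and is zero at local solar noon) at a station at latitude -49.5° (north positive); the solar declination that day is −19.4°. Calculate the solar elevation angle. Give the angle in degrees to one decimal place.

Hour angle H = 15° × (6.25 − 12) = -86.25°.
cos θ_z = sin φ sin δ + cos φ cos δ cos H = (-0.7604)(-0.3322) + (0.6494)(0.9432)(0.0654) = 0.2927.
θ_z = arccos(0.2927) = 72.98°, so the elevation is 90° − 72.98° = 17.02°.

17.0°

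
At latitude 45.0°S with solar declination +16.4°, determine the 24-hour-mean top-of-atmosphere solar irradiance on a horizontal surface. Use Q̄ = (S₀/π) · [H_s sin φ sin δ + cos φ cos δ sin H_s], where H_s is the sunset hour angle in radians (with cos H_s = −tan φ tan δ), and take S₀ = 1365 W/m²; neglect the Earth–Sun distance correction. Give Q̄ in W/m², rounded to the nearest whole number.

The sunset hour angle satisfies cos H_s = −tan φ tan δ = 0.2943, giving H_s = 72.88°. In radians, H_s = 1.2720.
H_s sin φ sin δ = 1.2720 × -0.7071 × 0.2823 = -0.2539.
cos φ cos δ sin H_s = 0.7071 × 0.9593 × 0.9557 = 0.6483.
Q̄ = (1365/π) × (-0.2539 + 0.6483) = 434.49 × 0.3944 = 171.36 W/m².

171 W/m²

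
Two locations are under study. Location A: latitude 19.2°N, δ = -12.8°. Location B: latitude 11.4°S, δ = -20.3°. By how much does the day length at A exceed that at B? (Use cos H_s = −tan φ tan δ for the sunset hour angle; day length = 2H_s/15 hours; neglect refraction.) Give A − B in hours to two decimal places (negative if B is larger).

A: H_s = arccos(−tan 19.2° · tan -12.8°) = 85.46°, so 2H_s/15 = 11.3947 h.
B: H_s = arccos(−tan -11.4° · tan -20.3°) = 94.28°, so 2H_s/15 = 12.5707 h.
A − B = 11.3947 − 12.5707 = -1.1760 h.

-1.18 h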